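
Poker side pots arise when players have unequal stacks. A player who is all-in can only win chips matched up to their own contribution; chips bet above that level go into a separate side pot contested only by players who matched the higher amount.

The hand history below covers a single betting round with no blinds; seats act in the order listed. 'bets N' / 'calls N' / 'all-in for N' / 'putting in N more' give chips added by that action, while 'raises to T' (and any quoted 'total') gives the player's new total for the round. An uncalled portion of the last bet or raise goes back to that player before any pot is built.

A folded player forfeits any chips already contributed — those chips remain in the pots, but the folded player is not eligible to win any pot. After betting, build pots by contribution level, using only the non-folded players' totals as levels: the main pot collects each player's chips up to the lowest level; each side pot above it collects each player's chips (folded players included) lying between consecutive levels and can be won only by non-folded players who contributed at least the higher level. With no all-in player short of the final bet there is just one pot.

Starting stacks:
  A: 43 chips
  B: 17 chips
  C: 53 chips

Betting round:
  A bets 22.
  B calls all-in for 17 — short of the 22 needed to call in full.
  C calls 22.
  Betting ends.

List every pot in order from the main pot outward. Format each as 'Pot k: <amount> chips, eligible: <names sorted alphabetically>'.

Pot 1: 51 chips, eligible: A, B, C
Pot 2: 10 chips, eligible: A, C

Derivation:
Contributions: A=22, B=17, C=22
Pot levels (distinct totals of non-folded players): 17, 22
Layer 1-17: 17 each from A, B, C = 17*3 = 51 chips; eligible A, B, C
Layer 18-22: 5 each from A, C = 5*2 = 10 chips; eligible A, C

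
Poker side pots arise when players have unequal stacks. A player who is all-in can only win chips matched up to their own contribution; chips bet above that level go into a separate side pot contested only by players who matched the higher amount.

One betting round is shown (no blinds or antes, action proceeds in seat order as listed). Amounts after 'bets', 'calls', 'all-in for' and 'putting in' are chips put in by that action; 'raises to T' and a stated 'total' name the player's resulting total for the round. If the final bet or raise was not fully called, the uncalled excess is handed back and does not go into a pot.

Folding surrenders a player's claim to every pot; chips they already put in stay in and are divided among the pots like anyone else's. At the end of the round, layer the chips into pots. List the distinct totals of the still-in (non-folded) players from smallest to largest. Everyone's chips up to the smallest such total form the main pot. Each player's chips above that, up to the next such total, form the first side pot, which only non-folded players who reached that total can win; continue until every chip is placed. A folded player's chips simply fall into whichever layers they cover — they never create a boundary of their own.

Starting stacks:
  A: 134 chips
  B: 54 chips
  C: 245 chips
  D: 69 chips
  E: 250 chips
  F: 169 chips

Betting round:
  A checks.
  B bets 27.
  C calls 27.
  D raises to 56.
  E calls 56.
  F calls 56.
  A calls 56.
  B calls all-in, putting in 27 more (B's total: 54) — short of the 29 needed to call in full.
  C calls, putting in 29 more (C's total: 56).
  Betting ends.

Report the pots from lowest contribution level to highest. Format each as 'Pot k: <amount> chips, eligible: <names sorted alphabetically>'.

Contributions: A=56, B=54, C=56, D=56, E=56, F=56
Pot levels (distinct totals of non-folded players): 54, 56
Layer 1-54: 54 each from A, B, C, D, E, F = 54*6 = 324 chips; eligible A, B, C, D, E, F
Layer 55-56: 2 each from A, C, D, E, F = 2*5 = 10 chips; eligible A, C, D, E, F

Pot 1: 324 chips, eligible: A, B, C, D, E, F
Pot 2: 10 chips, eligible: A, C, D, E, F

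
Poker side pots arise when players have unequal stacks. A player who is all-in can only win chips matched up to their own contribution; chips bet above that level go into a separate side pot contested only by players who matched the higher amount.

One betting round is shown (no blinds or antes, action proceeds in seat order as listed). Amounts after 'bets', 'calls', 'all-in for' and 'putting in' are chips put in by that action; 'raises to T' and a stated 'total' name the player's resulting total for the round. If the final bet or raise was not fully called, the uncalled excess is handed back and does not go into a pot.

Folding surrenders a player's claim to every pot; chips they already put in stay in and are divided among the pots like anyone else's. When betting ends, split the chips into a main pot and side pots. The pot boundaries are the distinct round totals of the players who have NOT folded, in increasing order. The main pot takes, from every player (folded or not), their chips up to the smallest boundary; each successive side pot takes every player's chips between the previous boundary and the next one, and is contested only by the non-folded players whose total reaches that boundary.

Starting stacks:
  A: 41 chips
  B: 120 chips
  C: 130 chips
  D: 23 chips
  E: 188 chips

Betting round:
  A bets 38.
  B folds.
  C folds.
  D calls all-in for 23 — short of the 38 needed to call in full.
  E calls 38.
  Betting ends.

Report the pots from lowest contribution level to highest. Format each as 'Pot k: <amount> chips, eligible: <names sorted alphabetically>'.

Contributions: A=38, D=23, E=38
Folded: B, C
Pot levels (distinct totals of non-folded players): 23, 38
Layer 1-23: 23 each from A, D, E = 23*3 = 69 chips; eligible A, D, E
Layer 24-38: 15 each from A, E = 15*2 = 30 chips; eligible A, E

Pot 1: 69 chips, eligible: A, D, E
Pot 2: 30 chips, eligible: A, E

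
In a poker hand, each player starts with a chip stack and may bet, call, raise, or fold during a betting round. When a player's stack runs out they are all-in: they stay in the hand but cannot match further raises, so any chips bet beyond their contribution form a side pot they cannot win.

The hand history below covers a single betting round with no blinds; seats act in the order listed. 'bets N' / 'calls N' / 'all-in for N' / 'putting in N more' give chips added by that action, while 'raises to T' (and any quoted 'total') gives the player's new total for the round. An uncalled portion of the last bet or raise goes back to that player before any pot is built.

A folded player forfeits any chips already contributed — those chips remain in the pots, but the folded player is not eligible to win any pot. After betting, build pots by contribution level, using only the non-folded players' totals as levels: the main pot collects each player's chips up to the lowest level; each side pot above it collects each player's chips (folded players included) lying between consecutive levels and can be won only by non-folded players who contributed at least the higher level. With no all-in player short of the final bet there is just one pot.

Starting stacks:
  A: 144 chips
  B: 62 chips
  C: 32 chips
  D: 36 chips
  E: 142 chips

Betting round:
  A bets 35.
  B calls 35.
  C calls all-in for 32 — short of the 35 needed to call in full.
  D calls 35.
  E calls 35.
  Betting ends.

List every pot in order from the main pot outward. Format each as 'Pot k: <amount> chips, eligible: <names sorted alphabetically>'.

Contributions: A=35, B=35, C=32, D=35, E=35
Pot levels (distinct totals of non-folded players): 32, 35
Layer 1-32: 32 each from A, B, C, D, E = 32*5 = 160 chips; eligible A, B, C, D, E
Layer 33-35: 3 each from A, B, D, E = 3*4 = 12 chips; eligible A, B, D, E

Pot 1: 160 chips, eligible: A, B, C, D, E
Pot 2: 12 chips, eligible: A, B, D, E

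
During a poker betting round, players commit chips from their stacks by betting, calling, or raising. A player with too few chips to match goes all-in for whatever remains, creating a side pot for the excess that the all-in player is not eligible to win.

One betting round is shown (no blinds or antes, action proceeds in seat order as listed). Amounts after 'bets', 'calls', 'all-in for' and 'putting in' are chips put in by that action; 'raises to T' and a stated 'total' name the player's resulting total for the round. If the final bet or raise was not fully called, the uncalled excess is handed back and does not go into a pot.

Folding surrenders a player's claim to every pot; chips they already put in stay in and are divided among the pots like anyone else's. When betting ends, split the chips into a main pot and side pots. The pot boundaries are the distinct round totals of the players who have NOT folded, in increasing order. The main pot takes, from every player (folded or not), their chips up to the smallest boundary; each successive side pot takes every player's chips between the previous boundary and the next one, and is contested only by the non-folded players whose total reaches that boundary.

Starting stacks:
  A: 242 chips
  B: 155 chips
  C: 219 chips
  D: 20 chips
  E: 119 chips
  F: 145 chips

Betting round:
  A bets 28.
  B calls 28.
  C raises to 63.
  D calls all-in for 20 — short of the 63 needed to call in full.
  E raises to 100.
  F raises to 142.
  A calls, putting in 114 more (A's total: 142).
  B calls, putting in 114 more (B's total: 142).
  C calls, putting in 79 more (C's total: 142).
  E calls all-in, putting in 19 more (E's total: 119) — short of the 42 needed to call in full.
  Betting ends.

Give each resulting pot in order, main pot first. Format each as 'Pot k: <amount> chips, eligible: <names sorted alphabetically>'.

Pot 1: 120 chips, eligible: A, B, C, D, E, F
Pot 2: 495 chips, eligible: A, B, C, E, F
Pot 3: 92 chips, eligible: A, B, C, F

Derivation:
Contributions: A=142, B=142, C=142, D=20, E=119, F=142
Pot levels (distinct totals of non-folded players): 20, 119, 142
Layer 1-20: 20 each from A, B, C, D, E, F = 20*6 = 120 chips; eligible A, B, C, D, E, F
Layer 21-119: 99 each from A, B, C, E, F = 99*5 = 495 chips; eligible A, B, C, E, F
Layer 120-142: 23 each from A, B, C, F = 23*4 = 92 chips; eligible A, B, C, F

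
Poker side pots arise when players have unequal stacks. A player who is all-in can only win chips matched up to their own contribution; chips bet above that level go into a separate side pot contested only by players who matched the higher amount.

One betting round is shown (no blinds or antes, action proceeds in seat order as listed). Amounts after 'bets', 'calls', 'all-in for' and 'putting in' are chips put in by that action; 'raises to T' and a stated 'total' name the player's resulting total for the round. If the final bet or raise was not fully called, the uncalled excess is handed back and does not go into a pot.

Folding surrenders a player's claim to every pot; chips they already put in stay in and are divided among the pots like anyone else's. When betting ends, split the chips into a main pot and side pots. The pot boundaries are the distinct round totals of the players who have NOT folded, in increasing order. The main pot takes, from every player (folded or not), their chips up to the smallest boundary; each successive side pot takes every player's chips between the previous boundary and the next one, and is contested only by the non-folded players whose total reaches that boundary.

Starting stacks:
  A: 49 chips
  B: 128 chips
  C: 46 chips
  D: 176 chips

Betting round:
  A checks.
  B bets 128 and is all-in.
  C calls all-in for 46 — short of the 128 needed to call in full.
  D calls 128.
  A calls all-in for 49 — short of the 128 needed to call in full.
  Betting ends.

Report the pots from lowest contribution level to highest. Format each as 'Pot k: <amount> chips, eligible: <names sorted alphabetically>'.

Pot 1: 184 chips, eligible: A, B, C, D
Pot 2: 9 chips, eligible: A, B, D
Pot 3: 158 chips, eligible: B, D

Derivation:
Contributions: A=49, B=128, C=46, D=128
Pot levels (distinct totals of non-folded players): 46, 49, 128
Layer 1-46: 46 each from A, B, C, D = 46*4 = 184 chips; eligible A, B, C, D
Layer 47-49: 3 each from A, B, D = 3*3 = 9 chips; eligible A, B, D
Layer 50-128: 79 each from B, D = 79*2 = 158 chips; eligible B, D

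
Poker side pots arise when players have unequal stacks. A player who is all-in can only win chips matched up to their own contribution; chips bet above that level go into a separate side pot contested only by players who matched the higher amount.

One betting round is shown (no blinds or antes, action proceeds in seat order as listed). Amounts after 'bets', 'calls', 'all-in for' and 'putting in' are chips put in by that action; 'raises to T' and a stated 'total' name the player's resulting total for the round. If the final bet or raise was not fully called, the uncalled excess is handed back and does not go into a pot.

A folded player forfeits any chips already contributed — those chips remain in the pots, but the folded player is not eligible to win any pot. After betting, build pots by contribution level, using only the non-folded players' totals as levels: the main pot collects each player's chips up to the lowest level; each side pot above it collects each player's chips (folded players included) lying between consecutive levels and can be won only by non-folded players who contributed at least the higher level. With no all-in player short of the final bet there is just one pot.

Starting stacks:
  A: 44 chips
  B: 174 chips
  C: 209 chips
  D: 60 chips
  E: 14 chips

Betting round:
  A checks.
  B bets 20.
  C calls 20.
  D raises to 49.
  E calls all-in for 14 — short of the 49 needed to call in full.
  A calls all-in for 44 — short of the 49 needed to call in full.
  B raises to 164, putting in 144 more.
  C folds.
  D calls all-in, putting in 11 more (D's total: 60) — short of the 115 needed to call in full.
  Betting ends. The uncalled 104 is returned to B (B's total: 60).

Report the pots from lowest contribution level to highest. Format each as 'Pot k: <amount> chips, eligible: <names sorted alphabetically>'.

Contributions (after 104 returned to B): A=44, B=60, C=20, D=60, E=14
Folded: C
Pot levels (distinct totals of non-folded players): 14, 44, 60
Layer 1-14: 14 each from A, B, C, D, E = 14*5 = 70 chips; eligible A, B, D, E
Layer 15-44: A 30 + B 30 + C 6 + D 30 = 96 chips; eligible A, B, D
Layer 45-60: 16 each from B, D = 16*2 = 32 chips; eligible B, D

Pot 1: 70 chips, eligible: A, B, D, E
Pot 2: 96 chips, eligible: A, B, D
Pot 3: 32 chips, eligible: B, D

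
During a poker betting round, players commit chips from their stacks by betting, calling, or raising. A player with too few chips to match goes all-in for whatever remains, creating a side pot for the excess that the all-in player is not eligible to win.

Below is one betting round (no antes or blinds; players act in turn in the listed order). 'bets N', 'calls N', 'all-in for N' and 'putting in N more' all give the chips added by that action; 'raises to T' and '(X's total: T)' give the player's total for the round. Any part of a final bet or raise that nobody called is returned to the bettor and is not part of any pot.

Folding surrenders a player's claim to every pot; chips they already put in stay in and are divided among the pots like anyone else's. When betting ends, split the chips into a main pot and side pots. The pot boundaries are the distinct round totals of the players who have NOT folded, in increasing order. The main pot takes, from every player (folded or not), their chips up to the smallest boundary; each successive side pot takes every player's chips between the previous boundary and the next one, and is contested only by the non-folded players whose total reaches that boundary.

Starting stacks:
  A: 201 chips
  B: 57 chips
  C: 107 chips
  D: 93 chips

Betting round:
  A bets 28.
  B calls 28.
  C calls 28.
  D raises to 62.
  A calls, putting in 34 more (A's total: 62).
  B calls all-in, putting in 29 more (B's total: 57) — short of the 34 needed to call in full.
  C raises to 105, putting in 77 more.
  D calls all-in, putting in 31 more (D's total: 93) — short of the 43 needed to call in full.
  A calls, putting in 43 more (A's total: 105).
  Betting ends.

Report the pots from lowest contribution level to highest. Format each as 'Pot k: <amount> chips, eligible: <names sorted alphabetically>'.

Contributions: A=105, B=57, C=105, D=93
Pot levels (distinct totals of non-folded players): 57, 93, 105
Layer 1-57: 57 each from A, B, C, D = 57*4 = 228 chips; eligible A, B, C, D
Layer 58-93: 36 each from A, C, D = 36*3 = 108 chips; eligible A, C, D
Layer 94-105: 12 each from A, C = 12*2 = 24 chips; eligible A, C

Pot 1: 228 chips, eligible: A, B, C, D
Pot 2: 108 chips, eligible: A, C, D
Pot 3: 24 chips, eligible: A, C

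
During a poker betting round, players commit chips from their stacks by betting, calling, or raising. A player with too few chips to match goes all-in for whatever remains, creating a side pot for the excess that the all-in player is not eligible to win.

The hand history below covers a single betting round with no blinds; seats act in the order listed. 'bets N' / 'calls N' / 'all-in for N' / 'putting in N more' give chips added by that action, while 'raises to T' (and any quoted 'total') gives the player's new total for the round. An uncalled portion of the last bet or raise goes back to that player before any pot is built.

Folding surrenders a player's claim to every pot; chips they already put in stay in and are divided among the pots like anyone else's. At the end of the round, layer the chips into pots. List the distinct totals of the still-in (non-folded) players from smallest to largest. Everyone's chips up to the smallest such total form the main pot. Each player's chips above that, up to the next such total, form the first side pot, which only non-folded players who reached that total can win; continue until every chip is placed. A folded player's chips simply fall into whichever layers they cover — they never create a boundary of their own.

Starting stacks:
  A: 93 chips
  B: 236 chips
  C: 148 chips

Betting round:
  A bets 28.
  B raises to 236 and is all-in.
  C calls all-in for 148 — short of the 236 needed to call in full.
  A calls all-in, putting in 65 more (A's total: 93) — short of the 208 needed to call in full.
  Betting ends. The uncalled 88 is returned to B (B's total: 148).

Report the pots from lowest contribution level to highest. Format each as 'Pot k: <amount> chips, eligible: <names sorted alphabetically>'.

Contributions (after 88 returned to B): A=93, B=148, C=148
Pot levels (distinct totals of non-folded players): 93, 148
Layer 1-93: 93 each from A, B, C = 93*3 = 279 chips; eligible A, B, C
Layer 94-148: 55 each from B, C = 55*2 = 110 chips; eligible B, C

Pot 1: 279 chips, eligible: A, B, C
Pot 2: 110 chips, eligible: B, C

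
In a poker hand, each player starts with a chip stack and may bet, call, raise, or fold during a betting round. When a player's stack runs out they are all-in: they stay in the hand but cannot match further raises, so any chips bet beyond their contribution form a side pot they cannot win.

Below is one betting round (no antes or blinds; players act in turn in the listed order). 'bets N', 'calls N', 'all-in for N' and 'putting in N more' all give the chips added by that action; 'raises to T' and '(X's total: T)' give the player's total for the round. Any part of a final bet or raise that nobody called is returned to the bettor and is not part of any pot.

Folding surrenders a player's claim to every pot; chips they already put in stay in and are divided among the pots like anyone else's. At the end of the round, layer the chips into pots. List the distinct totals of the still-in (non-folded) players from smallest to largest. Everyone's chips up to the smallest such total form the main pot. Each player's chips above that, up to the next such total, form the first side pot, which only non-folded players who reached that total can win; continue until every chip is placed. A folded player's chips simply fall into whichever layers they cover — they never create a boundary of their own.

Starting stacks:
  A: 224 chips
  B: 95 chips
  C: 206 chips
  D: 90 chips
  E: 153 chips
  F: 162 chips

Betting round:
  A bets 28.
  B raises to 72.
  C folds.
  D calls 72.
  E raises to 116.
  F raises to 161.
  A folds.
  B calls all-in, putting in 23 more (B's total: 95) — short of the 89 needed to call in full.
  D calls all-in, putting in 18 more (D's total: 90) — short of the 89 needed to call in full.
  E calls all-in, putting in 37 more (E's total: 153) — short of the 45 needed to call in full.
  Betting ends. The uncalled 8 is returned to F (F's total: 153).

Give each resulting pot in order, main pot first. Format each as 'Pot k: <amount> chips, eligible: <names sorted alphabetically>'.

Contributions (after 8 returned to F): A=28, B=95, D=90, E=153, F=153
Folded: A, C
Pot levels (distinct totals of non-folded players): 90, 95, 153
Layer 1-90: A 28 + B 90 + D 90 + E 90 + F 90 = 388 chips; eligible B, D, E, F
Layer 91-95: 5 each from B, E, F = 5*3 = 15 chips; eligible B, E, F
Layer 96-153: 58 each from E, F = 58*2 = 116 chips; eligible E, F

Pot 1: 388 chips, eligible: B, D, E, F
Pot 2: 15 chips, eligible: B, E, F
Pot 3: 116 chips, eligible: E, F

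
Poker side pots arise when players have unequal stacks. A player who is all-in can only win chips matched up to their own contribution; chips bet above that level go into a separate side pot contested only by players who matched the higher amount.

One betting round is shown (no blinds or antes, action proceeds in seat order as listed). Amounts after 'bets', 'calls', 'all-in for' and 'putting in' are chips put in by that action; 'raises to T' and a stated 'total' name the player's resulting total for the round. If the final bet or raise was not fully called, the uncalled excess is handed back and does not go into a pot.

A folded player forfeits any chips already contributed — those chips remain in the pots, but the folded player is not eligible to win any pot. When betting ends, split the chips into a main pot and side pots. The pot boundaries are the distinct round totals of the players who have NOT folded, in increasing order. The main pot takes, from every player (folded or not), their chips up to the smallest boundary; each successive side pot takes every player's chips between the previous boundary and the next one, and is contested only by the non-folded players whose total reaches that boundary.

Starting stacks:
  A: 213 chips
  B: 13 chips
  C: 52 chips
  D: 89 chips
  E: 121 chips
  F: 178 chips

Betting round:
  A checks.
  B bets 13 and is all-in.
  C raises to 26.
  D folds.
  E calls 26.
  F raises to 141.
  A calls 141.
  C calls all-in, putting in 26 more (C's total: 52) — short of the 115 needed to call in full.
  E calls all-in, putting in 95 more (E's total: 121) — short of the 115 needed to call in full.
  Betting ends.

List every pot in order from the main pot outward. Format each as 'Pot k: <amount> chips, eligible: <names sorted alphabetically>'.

Pot 1: 65 chips, eligible: A, B, C, E, F
Pot 2: 156 chips, eligible: A, C, E, F
Pot 3: 207 chips, eligible: A, E, F
Pot 4: 40 chips, eligible: A, F

Derivation:
Contributions: A=141, B=13, C=52, E=121, F=141
Folded: D
Pot levels (distinct totals of non-folded players): 13, 52, 121, 141
Layer 1-13: 13 each from A, B, C, E, F = 13*5 = 65 chips; eligible A, B, C, E, F
Layer 14-52: 39 each from A, C, E, F = 39*4 = 156 chips; eligible A, C, E, F
Layer 53-121: 69 each from A, E, F = 69*3 = 207 chips; eligible A, E, F
Layer 122-141: 20 each from A, F = 20*2 = 40 chips; eligible A, F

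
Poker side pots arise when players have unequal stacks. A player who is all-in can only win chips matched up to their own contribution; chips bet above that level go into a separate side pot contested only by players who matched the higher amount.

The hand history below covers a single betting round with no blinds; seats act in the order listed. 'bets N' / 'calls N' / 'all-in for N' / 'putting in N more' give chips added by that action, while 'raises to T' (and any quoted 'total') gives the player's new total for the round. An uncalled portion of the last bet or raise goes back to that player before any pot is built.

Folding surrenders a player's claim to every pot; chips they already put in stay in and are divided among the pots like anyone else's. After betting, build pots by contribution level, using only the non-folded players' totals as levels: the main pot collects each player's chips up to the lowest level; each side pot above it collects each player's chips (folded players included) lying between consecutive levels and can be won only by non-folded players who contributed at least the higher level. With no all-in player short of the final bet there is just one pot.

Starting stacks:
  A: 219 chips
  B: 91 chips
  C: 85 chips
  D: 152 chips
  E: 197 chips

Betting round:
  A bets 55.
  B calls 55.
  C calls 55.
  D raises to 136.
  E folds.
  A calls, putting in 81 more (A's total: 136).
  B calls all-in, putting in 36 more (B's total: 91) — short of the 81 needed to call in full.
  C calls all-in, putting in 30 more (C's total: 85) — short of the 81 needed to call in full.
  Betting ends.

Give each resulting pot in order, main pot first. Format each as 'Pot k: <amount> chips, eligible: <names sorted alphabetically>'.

Pot 1: 340 chips, eligible: A, B, C, D
Pot 2: 18 chips, eligible: A, B, D
Pot 3: 90 chips, eligible: A, D

Derivation:
Contributions: A=136, B=91, C=85, D=136
Folded: E
Pot levels (distinct totals of non-folded players): 85, 91, 136
Layer 1-85: 85 each from A, B, C, D = 85*4 = 340 chips; eligible A, B, C, D
Layer 86-91: 6 each from A, B, D = 6*3 = 18 chips; eligible A, B, D
Layer 92-136: 45 each from A, D = 45*2 = 90 chips; eligible A, D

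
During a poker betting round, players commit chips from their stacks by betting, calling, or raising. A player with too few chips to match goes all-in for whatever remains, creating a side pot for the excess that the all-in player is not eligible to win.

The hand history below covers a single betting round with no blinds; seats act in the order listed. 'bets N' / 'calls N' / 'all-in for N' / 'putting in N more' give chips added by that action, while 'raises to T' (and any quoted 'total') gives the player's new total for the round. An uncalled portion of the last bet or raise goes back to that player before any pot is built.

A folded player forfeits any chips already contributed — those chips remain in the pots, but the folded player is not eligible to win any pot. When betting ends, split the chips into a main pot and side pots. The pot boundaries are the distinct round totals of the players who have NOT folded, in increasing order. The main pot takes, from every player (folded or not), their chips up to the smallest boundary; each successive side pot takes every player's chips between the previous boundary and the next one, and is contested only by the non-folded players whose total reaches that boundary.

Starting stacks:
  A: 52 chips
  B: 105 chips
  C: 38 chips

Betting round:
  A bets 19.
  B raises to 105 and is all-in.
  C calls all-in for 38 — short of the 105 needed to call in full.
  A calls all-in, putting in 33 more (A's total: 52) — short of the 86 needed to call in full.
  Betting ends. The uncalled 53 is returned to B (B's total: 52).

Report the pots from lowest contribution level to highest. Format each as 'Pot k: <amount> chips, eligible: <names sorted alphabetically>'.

Contributions (after 53 returned to B): A=52, B=52, C=38
Pot levels (distinct totals of non-folded players): 38, 52
Layer 1-38: 38 each from A, B, C = 38*3 = 114 chips; eligible A, B, C
Layer 39-52: 14 each from A, B = 14*2 = 28 chips; eligible A, B

Pot 1: 114 chips, eligible: A, B, C
Pot 2: 28 chips, eligible: A, B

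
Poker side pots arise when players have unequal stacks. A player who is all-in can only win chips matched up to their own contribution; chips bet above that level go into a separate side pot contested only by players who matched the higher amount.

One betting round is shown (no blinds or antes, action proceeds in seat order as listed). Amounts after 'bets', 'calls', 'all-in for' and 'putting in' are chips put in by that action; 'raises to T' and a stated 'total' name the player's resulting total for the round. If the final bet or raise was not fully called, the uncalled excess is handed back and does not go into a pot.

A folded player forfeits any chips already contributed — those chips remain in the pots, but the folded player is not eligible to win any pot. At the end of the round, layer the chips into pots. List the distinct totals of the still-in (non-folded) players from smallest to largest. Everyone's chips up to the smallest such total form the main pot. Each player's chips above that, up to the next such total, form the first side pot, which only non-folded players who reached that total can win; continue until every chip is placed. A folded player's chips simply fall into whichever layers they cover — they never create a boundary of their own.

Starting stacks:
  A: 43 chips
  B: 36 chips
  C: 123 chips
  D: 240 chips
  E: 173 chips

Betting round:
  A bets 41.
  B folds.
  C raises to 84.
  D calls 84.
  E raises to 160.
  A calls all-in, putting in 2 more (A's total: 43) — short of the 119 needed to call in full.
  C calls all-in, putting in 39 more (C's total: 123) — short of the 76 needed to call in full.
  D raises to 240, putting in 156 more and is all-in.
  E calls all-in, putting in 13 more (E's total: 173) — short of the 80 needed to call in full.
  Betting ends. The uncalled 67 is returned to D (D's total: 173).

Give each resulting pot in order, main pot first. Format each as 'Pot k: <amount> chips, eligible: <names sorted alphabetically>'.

Contributions (after 67 returned to D): A=43, C=123, D=173, E=173
Folded: B
Pot levels (distinct totals of non-folded players): 43, 123, 173
Layer 1-43: 43 each from A, C, D, E = 43*4 = 172 chips; eligible A, C, D, E
Layer 44-123: 80 each from C, D, E = 80*3 = 240 chips; eligible C, D, E
Layer 124-173: 50 each from D, E = 50*2 = 100 chips; eligible D, E

Pot 1: 172 chips, eligible: A, C, D, E
Pot 2: 240 chips, eligible: C, D, E
Pot 3: 100 chips, eligible: D, E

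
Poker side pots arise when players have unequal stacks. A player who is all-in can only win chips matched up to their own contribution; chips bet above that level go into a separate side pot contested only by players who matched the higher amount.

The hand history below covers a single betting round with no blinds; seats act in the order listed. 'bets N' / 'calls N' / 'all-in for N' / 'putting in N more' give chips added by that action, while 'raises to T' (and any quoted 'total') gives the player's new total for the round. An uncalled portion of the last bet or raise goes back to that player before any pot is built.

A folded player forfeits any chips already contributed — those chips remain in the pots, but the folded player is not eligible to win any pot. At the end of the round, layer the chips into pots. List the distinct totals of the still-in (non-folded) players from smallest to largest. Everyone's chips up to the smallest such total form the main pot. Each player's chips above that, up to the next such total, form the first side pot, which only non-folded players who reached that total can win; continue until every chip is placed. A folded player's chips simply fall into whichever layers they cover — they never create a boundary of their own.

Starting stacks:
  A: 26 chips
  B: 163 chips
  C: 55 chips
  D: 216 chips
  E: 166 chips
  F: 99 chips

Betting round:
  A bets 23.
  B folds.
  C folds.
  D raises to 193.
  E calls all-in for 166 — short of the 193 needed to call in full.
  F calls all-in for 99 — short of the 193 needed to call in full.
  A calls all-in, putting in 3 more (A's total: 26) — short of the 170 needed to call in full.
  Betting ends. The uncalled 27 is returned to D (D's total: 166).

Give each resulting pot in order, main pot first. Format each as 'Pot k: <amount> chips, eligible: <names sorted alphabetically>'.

Pot 1: 104 chips, eligible: A, D, E, F
Pot 2: 219 chips, eligible: D, E, F
Pot 3: 134 chips, eligible: D, E

Derivation:
Contributions (after 27 returned to D): A=26, D=166, E=166, F=99
Folded: B, C
Pot levels (distinct totals of non-folded players): 26, 99, 166
Layer 1-26: 26 each from A, D, E, F = 26*4 = 104 chips; eligible A, D, E, F
Layer 27-99: 73 each from D, E, F = 73*3 = 219 chips; eligible D, E, F
Layer 100-166: 67 each from D, E = 67*2 = 134 chips; eligible D, E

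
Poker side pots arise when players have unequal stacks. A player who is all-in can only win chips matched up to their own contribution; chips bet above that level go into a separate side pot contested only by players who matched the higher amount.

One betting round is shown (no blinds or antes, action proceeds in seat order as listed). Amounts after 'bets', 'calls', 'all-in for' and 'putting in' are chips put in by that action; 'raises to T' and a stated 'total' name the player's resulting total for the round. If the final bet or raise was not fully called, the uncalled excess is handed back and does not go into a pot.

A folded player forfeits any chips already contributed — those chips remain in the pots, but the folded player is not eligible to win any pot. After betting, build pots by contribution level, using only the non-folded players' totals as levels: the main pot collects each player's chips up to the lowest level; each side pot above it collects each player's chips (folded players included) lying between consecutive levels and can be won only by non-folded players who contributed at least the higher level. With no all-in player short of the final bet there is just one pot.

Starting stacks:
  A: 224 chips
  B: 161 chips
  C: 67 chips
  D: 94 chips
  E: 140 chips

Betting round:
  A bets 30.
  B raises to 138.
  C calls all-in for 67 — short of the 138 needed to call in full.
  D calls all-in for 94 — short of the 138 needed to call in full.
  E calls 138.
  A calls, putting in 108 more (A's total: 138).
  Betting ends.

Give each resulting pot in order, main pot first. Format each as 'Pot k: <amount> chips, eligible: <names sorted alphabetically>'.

Pot 1: 335 chips, eligible: A, B, C, D, E
Pot 2: 108 chips, eligible: A, B, D, E
Pot 3: 132 chips, eligible: A, B, E

Derivation:
Contributions: A=138, B=138, C=67, D=94, E=138
Pot levels (distinct totals of non-folded players): 67, 94, 138
Layer 1-67: 67 each from A, B, C, D, E = 67*5 = 335 chips; eligible A, B, C, D, E
Layer 68-94: 27 each from A, B, D, E = 27*4 = 108 chips; eligible A, B, D, E
Layer 95-138: 44 each from A, B, E = 44*3 = 132 chips; eligible A, B, E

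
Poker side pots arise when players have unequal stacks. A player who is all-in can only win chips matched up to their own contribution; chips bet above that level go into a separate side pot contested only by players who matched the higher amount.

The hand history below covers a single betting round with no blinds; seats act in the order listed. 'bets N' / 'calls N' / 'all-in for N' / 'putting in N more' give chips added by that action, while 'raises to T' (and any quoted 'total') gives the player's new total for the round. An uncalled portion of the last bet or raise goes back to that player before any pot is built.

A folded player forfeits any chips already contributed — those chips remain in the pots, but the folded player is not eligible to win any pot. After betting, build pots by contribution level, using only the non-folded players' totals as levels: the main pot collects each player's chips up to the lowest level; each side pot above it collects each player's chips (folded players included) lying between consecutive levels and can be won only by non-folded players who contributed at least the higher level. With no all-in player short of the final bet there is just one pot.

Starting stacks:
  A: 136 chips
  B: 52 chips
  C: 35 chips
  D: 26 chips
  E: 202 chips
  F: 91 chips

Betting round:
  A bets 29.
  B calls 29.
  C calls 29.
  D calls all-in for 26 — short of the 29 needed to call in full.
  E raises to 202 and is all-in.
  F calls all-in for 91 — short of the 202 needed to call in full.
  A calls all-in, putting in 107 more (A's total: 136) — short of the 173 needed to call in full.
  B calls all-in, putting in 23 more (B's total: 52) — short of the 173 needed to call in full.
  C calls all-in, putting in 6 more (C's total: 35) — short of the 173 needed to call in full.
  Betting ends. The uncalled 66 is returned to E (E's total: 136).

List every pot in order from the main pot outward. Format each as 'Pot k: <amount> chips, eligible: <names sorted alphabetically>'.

Pot 1: 156 chips, eligible: A, B, C, D, E, F
Pot 2: 45 chips, eligible: A, B, C, E, F
Pot 3: 68 chips, eligible: A, B, E, F
Pot 4: 117 chips, eligible: A, E, F
Pot 5: 90 chips, eligible: A, E

Derivation:
Contributions (after 66 returned to E): A=136, B=52, C=35, D=26, E=136, F=91
Pot levels (distinct totals of non-folded players): 26, 35, 52, 91, 136
Layer 1-26: 26 each from A, B, C, D, E, F = 26*6 = 156 chips; eligible A, B, C, D, E, F
Layer 27-35: 9 each from A, B, C, E, F = 9*5 = 45 chips; eligible A, B, C, E, F
Layer 36-52: 17 each from A, B, E, F = 17*4 = 68 chips; eligible A, B, E, F
Layer 53-91: 39 each from A, E, F = 39*3 = 117 chips; eligible A, E, F
Layer 92-136: 45 each from A, E = 45*2 = 90 chips; eligible A, E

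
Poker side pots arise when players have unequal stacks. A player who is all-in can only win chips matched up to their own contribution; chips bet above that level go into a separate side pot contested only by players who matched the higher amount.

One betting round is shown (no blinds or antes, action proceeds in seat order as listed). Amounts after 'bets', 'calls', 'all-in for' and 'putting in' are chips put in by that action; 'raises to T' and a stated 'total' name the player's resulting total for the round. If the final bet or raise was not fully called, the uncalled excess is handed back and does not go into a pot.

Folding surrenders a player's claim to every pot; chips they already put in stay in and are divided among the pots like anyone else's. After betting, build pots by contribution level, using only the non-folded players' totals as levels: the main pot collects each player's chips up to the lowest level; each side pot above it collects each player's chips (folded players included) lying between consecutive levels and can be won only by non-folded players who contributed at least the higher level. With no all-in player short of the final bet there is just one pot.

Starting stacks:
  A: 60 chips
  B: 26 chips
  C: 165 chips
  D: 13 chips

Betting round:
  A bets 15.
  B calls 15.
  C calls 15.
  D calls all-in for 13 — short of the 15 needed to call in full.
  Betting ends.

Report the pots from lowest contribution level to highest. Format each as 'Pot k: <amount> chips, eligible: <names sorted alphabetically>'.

Pot 1: 52 chips, eligible: A, B, C, D
Pot 2: 6 chips, eligible: A, B, C

Derivation:
Contributions: A=15, B=15, C=15, D=13
Pot levels (distinct totals of non-folded players): 13, 15
Layer 1-13: 13 each from A, B, C, D = 13*4 = 52 chips; eligible A, B, C, D
Layer 14-15: 2 each from A, B, C = 2*3 = 6 chips; eligible A, B, C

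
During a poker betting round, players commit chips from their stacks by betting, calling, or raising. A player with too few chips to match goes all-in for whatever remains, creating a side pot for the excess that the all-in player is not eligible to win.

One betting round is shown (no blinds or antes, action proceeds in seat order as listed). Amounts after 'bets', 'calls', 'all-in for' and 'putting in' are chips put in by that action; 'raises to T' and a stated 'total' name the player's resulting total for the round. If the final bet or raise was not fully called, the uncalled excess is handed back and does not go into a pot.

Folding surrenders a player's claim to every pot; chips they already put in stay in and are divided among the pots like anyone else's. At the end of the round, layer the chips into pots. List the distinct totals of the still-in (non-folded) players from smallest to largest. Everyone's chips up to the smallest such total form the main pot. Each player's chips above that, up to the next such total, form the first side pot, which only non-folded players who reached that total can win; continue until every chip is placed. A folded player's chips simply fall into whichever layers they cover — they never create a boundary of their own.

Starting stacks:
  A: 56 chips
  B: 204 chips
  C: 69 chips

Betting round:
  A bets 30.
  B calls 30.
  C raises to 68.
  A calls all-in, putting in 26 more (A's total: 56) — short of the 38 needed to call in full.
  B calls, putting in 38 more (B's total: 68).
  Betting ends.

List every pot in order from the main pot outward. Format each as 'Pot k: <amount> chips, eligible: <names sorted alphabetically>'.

Pot 1: 168 chips, eligible: A, B, C
Pot 2: 24 chips, eligible: B, C

Derivation:
Contributions: A=56, B=68, C=68
Pot levels (distinct totals of non-folded players): 56, 68
Layer 1-56: 56 each from A, B, C = 56*3 = 168 chips; eligible A, B, C
Layer 57-68: 12 each from B, C = 12*2 = 24 chips; eligible B, C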